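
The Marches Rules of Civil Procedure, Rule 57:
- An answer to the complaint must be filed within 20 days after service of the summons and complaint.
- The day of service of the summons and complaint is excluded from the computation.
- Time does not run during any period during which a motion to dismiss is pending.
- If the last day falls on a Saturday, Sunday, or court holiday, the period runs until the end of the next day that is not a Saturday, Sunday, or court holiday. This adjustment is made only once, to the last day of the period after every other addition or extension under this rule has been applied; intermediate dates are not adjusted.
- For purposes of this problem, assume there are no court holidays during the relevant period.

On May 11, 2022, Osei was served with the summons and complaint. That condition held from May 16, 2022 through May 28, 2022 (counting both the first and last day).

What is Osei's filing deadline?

June 13, 2022

20 days after May 11, 2022 is May 31, 2022.
From May 16, 2022 through May 28, 2022 inclusive is 13 days; tolling adds 13 days: May 31, 2022 + 13 days = June 13, 2022.
June 13, 2022 is a Monday and not a court holiday, so no extension applies.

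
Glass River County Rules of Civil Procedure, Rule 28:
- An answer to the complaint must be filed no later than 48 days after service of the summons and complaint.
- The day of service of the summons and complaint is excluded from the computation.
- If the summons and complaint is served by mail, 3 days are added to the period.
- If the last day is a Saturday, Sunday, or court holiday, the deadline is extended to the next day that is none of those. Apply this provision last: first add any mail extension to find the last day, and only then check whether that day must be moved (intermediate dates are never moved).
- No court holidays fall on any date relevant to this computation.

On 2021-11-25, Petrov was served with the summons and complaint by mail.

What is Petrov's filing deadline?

48 days after 2021-11-25 is January 12, 2022.
Service was by mail, adding 3 days: January 12, 2022 + 3 days = January 15, 2022.
January 15, 2022 is Saturday; January 16, 2022 is Sunday. The next qualifying day is January 17, 2022.

January 17, 2022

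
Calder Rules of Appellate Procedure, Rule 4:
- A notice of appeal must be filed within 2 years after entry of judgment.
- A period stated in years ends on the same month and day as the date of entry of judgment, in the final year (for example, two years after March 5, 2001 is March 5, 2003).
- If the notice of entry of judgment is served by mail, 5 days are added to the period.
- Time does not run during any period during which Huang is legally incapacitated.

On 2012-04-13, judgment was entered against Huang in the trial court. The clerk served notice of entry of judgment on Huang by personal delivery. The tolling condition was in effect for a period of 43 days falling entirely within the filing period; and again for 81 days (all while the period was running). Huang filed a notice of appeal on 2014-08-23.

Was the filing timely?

2 years after 2012-04-13 is April 13, 2014.
Service was not by mail, so no mail extension applies.
Tolling adds 43 days: April 13, 2014 + 43 days = May 26, 2014.
Tolling adds 81 days: May 26, 2014 + 81 days = August 15, 2014.
The deadline is August 15, 2014; the filing on August 23, 2014 is after that date.

No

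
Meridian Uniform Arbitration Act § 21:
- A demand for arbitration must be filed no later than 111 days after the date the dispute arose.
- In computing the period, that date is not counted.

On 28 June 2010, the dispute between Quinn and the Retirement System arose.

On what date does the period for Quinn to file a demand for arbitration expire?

111 days after 28 June 2010 is October 17, 2010.

October 17, 2010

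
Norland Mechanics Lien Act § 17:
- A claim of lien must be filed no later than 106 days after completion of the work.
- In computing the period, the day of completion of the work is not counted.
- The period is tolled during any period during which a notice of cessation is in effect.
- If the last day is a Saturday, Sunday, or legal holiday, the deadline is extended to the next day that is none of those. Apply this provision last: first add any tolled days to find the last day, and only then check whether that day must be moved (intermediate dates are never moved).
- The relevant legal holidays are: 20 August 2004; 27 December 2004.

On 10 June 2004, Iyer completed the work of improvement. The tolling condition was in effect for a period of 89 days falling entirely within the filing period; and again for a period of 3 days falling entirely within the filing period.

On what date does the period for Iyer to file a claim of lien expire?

December 28, 2004

106 days after 10 June 2004 is September 24, 2004.
Tolling adds 89 days: September 24, 2004 + 89 days = December 22, 2004.
Tolling adds 3 days: December 22, 2004 + 3 days = December 25, 2004.
December 25, 2004 is Saturday; December 26, 2004 is Sunday; December 27, 2004 is a listed holiday. The next qualifying day is December 28, 2004.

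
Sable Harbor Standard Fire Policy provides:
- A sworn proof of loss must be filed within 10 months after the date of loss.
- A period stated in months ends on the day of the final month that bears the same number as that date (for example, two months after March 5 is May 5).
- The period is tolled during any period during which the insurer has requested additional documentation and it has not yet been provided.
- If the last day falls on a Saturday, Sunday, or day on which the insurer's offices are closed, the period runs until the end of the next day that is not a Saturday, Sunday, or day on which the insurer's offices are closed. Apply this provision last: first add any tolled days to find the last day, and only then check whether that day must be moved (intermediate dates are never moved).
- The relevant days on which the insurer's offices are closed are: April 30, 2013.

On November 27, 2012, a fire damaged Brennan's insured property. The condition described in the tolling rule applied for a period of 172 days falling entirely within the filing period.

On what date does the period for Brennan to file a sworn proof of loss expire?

10 months after November 27, 2012 is September 27, 2013.
Tolling adds 172 days: September 27, 2013 + 172 days = March 18, 2014.
March 18, 2014 is a Tuesday and not a day on which the insurer's offices are closed, so no extension applies.

March 18, 2014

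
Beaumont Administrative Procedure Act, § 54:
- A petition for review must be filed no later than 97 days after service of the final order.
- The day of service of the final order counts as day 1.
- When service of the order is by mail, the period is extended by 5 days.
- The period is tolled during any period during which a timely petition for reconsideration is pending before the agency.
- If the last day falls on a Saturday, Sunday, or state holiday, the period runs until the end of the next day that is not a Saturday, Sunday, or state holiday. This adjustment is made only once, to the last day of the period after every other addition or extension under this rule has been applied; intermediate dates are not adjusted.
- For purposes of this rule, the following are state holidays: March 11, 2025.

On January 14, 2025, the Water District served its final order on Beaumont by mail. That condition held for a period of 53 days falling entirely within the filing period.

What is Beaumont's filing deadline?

June 17, 2025

Counting January 14, 2025 as day 1, day 97 is April 20, 2025.
Service was by mail, adding 5 days: April 20, 2025 + 5 days = April 25, 2025.
Tolling adds 53 days: April 25, 2025 + 53 days = June 17, 2025.
June 17, 2025 is a Tuesday and not a state holiday, so no extension applies.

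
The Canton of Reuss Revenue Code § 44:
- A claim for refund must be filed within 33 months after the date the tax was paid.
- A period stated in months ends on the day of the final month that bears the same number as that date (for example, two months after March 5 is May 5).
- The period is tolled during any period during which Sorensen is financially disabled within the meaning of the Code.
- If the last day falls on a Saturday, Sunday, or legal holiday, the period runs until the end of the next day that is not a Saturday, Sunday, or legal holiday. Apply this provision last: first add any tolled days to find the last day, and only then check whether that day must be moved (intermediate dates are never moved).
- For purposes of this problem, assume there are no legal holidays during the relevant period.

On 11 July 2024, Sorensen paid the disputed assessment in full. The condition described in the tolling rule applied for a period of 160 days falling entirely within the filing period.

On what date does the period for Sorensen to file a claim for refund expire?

33 months after 11 July 2024 is April 11, 2027.
Tolling adds 160 days: April 11, 2027 + 160 days = September 18, 2027.
September 18, 2027 is Saturday; September 19, 2027 is Sunday. The next qualifying day is September 20, 2027.

September 20, 2027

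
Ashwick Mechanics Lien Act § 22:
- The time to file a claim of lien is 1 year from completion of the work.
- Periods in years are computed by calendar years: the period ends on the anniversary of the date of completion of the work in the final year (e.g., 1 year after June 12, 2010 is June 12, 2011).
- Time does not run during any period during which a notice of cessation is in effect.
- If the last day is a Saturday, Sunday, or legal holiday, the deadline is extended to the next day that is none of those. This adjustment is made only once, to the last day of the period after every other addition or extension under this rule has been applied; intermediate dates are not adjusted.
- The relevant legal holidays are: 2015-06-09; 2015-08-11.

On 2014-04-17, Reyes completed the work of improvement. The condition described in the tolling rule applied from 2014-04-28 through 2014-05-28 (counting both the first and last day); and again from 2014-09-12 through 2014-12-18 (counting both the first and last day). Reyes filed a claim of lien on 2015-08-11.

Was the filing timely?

Yes

1 year after 2014-04-17 is April 17, 2015.
From April 28, 2014 through May 28, 2014 inclusive is 31 days; tolling adds 31 days: April 17, 2015 + 31 days = May 18, 2015.
From September 12, 2014 through December 18, 2014 inclusive is 98 days; tolling adds 98 days: May 18, 2015 + 98 days = August 24, 2015.
August 24, 2015 is a Monday and not a legal holiday, so no extension applies.
The deadline is August 24, 2015; the filing on August 11, 2015 is on or before that date.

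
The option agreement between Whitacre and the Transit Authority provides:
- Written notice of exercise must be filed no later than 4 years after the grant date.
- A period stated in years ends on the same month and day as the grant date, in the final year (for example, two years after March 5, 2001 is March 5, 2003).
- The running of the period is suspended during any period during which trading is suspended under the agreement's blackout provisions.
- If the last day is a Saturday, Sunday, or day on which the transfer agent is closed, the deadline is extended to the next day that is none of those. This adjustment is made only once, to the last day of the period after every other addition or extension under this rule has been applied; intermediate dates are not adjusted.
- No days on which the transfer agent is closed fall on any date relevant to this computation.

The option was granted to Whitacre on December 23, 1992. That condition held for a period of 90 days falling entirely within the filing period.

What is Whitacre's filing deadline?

March 24, 1997

4 years after December 23, 1992 is December 23, 1996.
Tolling adds 90 days: December 23, 1996 + 90 days = March 23, 1997.
March 23, 1997 is Sunday. The next qualifying day is March 24, 1997.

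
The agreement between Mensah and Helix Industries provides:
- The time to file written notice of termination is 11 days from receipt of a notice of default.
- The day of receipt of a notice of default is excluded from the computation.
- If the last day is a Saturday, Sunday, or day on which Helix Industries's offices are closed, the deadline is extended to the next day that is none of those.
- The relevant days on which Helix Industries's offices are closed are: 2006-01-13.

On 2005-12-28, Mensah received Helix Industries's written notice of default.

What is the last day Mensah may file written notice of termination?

11 days after 2005-12-28 is January 8, 2006.
January 8, 2006 is Sunday. The next qualifying day is January 9, 2006.

January 9, 2006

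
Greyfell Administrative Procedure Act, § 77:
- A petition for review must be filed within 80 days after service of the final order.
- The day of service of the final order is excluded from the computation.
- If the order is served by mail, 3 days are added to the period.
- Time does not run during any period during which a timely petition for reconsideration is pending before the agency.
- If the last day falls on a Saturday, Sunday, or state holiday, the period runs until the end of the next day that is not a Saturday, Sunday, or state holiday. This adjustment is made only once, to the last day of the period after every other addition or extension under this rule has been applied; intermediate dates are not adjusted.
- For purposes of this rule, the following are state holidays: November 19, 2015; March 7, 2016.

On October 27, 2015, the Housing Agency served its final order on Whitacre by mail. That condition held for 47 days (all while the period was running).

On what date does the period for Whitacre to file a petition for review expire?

March 8, 2016

80 days after October 27, 2015 is January 15, 2016.
Service was by mail, adding 3 days: January 15, 2016 + 3 days = January 18, 2016.
Tolling adds 47 days: January 18, 2016 + 47 days = March 5, 2016.
March 5, 2016 is Saturday; March 6, 2016 is Sunday; March 7, 2016 is a listed holiday. The next qualifying day is March 8, 2016.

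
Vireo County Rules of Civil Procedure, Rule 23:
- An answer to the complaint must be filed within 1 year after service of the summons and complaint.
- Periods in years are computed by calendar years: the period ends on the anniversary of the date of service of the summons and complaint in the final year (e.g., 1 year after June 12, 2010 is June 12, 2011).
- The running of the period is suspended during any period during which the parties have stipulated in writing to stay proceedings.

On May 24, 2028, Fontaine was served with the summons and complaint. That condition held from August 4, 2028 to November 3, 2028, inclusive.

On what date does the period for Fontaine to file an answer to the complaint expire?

1 year after May 24, 2028 is May 24, 2029.
From August 4, 2028 through November 3, 2028 inclusive is 92 days; tolling adds 92 days: May 24, 2029 + 92 days = August 24, 2029.

August 24, 2029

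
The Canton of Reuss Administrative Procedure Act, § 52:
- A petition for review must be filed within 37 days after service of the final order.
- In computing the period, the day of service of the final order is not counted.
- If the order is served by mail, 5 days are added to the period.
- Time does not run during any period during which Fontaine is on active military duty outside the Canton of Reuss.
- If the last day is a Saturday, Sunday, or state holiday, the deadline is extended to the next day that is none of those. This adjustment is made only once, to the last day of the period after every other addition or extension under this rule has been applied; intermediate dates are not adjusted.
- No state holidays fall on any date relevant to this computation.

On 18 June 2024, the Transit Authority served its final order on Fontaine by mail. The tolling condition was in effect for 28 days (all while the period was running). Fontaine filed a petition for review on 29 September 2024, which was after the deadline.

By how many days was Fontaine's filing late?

37 days after 18 June 2024 is July 25, 2024.
Service was by mail, adding 5 days: July 25, 2024 + 5 days = July 30, 2024.
Tolling adds 28 days: July 30, 2024 + 28 days = August 27, 2024.
August 27, 2024 is a Tuesday and not a state holiday, so no extension applies.
The deadline is August 27, 2024; from August 27, 2024 to September 29, 2024 is 33 days.

33 days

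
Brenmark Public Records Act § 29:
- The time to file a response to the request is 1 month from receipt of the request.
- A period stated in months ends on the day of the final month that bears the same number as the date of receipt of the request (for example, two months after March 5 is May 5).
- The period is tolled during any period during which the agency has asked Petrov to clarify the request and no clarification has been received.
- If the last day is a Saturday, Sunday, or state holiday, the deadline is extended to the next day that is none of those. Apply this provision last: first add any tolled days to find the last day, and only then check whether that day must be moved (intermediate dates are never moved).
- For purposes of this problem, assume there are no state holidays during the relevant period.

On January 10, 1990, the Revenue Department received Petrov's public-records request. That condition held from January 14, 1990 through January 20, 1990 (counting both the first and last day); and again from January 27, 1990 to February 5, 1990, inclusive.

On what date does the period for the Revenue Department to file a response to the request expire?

February 27, 1990

1 month after January 10, 1990 is February 10, 1990.
From January 14, 1990 through January 20, 1990 inclusive is 7 days; tolling adds 7 days: February 10, 1990 + 7 days = February 17, 1990.
From January 27, 1990 through February 5, 1990 inclusive is 10 days; tolling adds 10 days: February 17, 1990 + 10 days = February 27, 1990.
February 27, 1990 is a Tuesday and not a state holiday, so no extension applies.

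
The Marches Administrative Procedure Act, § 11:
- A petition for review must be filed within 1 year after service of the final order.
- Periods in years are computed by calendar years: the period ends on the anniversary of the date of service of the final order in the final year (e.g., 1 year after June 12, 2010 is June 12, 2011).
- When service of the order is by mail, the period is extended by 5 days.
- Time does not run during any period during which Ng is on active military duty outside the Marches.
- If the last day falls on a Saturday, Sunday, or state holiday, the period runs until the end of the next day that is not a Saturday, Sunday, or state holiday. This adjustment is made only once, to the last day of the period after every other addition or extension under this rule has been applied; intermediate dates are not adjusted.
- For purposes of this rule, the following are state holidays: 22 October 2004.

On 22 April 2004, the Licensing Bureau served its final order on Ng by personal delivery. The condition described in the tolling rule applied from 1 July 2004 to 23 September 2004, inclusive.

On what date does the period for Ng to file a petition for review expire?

1 year after 22 April 2004 is April 22, 2005.
Service was not by mail, so no mail extension applies.
From July 1, 2004 through September 23, 2004 inclusive is 85 days; tolling adds 85 days: April 22, 2005 + 85 days = July 16, 2005.
July 16, 2005 is Saturday; July 17, 2005 is Sunday. The next qualifying day is July 18, 2005.

July 18, 2005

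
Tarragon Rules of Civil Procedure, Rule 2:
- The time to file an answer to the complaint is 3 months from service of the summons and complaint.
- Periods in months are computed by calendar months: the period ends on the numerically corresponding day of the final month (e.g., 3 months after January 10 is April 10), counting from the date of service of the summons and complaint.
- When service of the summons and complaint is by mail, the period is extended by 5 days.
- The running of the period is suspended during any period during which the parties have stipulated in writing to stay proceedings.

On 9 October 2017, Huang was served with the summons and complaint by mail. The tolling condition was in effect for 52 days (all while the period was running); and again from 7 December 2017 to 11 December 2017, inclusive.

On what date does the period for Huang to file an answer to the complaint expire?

3 months after 9 October 2017 is January 9, 2018.
Service was by mail, adding 5 days: January 9, 2018 + 5 days = January 14, 2018.
Tolling adds 52 days: January 14, 2018 + 52 days = March 7, 2018.
From December 7, 2017 through December 11, 2017 inclusive is 5 days; tolling adds 5 days: March 7, 2018 + 5 days = March 12, 2018.

March 12, 2018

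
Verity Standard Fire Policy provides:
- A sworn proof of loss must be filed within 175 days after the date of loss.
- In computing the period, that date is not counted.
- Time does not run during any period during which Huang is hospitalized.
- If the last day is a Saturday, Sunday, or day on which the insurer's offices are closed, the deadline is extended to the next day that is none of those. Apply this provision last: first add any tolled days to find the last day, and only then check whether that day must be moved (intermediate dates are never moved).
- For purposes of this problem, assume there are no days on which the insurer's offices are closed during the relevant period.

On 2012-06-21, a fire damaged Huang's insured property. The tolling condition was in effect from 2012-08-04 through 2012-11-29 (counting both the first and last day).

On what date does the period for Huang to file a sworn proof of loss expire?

175 days after 2012-06-21 is December 13, 2012.
From August 4, 2012 through November 29, 2012 inclusive is 118 days; tolling adds 118 days: December 13, 2012 + 118 days = April 10, 2013.
April 10, 2013 is a Wednesday and not a day on which the insurer's offices are closed, so no extension applies.

April 10, 2013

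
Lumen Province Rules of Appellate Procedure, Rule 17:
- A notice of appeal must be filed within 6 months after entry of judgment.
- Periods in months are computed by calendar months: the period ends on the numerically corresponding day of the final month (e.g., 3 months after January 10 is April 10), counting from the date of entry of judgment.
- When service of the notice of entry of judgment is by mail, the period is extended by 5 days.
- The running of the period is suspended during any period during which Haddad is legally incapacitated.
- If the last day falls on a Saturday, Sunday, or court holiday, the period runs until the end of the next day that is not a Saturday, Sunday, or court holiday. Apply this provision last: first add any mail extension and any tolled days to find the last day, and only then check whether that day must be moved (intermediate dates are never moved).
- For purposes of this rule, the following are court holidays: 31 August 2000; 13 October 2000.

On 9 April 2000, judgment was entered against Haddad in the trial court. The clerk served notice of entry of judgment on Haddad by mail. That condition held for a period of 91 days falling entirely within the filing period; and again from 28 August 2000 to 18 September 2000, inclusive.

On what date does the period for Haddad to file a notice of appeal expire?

February 5, 2001

6 months after 9 April 2000 is October 9, 2000.
Service was by mail, adding 5 days: October 9, 2000 + 5 days = October 14, 2000.
Tolling adds 91 days: October 14, 2000 + 91 days = January 13, 2001.
From August 28, 2000 through September 18, 2000 inclusive is 22 days; tolling adds 22 days: January 13, 2001 + 22 days = February 4, 2001.
February 4, 2001 is Sunday. The next qualifying day is February 5, 2001.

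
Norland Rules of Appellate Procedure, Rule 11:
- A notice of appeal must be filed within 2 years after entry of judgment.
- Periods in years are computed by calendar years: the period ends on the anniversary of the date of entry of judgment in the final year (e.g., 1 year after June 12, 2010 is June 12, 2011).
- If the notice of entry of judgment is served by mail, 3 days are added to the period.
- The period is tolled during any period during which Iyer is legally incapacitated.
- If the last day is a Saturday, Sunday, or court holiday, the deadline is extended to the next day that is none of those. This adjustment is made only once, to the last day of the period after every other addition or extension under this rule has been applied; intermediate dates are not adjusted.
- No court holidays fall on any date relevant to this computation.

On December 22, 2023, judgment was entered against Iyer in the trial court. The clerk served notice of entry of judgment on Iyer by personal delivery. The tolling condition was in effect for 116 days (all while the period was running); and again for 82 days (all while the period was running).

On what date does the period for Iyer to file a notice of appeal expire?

2 years after December 22, 2023 is December 22, 2025.
Service was not by mail, so no mail extension applies.
Tolling adds 116 days: December 22, 2025 + 116 days = April 17, 2026.
Tolling adds 82 days: April 17, 2026 + 82 days = July 8, 2026.
July 8, 2026 is a Wednesday and not a court holiday, so no extension applies.

July 8, 2026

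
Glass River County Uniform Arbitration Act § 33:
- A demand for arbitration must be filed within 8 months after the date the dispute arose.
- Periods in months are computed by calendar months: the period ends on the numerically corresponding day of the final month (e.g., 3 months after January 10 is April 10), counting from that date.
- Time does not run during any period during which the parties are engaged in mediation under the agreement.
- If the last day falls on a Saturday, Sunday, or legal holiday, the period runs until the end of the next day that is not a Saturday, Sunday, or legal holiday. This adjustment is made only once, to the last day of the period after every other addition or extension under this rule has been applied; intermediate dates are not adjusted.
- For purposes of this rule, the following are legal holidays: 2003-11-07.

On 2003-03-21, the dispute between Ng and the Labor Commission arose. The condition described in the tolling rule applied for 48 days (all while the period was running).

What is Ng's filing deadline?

8 months after 2003-03-21 is November 21, 2003.
Tolling adds 48 days: November 21, 2003 + 48 days = January 8, 2004.
January 8, 2004 is a Thursday and not a legal holiday, so no extension applies.

January 8, 2004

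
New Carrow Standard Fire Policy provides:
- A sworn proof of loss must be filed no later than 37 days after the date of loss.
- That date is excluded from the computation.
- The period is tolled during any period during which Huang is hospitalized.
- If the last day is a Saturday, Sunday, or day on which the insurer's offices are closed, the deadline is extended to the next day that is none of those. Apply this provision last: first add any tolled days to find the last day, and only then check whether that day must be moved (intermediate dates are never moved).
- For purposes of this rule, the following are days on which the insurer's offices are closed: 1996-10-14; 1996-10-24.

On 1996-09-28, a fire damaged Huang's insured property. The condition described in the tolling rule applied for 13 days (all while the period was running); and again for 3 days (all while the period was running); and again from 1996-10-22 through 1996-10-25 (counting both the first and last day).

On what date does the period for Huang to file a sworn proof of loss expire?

37 days after 1996-09-28 is November 4, 1996.
Tolling adds 13 days: November 4, 1996 + 13 days = November 17, 1996.
Tolling adds 3 days: November 17, 1996 + 3 days = November 20, 1996.
From October 22, 1996 through October 25, 1996 inclusive is 4 days; tolling adds 4 days: November 20, 1996 + 4 days = November 24, 1996.
November 24, 1996 is Sunday. The next qualifying day is November 25, 1996.

November 25, 1996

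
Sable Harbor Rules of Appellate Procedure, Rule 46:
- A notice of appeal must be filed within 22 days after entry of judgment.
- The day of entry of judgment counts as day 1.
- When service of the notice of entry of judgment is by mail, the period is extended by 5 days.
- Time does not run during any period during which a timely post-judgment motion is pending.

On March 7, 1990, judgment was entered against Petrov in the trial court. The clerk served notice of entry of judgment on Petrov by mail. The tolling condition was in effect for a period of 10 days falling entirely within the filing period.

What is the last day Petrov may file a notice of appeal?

Counting March 7, 1990 as day 1, day 22 is March 28, 1990.
Service was by mail, adding 5 days: March 28, 1990 + 5 days = April 2, 1990.
Tolling adds 10 days: April 2, 1990 + 10 days = April 12, 1990.

April 12, 1990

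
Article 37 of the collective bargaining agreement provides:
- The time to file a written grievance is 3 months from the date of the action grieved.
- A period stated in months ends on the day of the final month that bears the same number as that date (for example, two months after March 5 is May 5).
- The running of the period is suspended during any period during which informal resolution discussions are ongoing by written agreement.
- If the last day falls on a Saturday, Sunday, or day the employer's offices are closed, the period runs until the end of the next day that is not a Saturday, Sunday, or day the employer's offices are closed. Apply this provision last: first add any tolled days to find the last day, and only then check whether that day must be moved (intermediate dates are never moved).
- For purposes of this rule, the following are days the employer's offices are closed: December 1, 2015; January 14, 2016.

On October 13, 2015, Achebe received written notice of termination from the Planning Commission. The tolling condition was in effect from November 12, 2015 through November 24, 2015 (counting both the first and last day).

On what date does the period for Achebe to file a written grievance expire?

January 26, 2016

3 months after October 13, 2015 is January 13, 2016.
From November 12, 2015 through November 24, 2015 inclusive is 13 days; tolling adds 13 days: January 13, 2016 + 13 days = January 26, 2016.
January 26, 2016 is a Tuesday and not a day the employer's offices are closed, so no extension applies.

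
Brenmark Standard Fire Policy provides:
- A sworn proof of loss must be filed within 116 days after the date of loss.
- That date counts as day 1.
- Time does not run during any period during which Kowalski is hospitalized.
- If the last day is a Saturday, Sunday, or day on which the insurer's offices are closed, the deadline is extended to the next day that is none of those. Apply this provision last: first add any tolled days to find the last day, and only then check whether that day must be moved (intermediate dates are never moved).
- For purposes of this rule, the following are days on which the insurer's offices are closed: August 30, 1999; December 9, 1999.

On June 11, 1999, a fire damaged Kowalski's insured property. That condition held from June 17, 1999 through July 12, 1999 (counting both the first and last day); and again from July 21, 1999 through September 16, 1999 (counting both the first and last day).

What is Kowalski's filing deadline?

Counting June 11, 1999 as day 1, day 116 is October 4, 1999.
From June 17, 1999 through July 12, 1999 inclusive is 26 days; tolling adds 26 days: October 4, 1999 + 26 days = October 30, 1999.
From July 21, 1999 through September 16, 1999 inclusive is 58 days; tolling adds 58 days: October 30, 1999 + 58 days = December 27, 1999.
December 27, 1999 is a Monday and not a day on which the insurer's offices are closed, so no extension applies.

December 27, 1999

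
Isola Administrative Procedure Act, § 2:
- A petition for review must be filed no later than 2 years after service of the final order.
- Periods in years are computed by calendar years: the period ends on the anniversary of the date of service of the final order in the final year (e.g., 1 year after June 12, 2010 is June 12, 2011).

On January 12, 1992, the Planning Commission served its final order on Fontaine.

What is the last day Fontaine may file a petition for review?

2 years after January 12, 1992 is January 12, 1994.

January 12, 1994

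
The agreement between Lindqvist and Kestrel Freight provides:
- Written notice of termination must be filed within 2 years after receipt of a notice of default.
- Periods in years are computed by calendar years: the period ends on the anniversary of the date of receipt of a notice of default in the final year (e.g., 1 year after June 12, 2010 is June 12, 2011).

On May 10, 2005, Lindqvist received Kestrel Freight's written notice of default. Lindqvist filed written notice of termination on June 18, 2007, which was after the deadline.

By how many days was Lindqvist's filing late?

39 days

2 years after May 10, 2005 is May 10, 2007.
The deadline is May 10, 2007; from May 10, 2007 to June 18, 2007 is 39 days.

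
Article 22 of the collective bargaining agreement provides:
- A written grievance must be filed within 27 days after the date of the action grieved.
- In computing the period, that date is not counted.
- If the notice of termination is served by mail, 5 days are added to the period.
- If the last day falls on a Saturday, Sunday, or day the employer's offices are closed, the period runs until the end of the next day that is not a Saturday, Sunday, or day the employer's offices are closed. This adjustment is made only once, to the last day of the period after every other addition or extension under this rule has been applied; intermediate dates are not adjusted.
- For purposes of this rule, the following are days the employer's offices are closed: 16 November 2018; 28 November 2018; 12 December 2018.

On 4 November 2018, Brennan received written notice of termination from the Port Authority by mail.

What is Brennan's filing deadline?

27 days after 4 November 2018 is December 1, 2018.
Service was by mail, adding 5 days: December 1, 2018 + 5 days = December 6, 2018.
December 6, 2018 is a Thursday and not a day the employer's offices are closed, so no extension applies.

December 6, 2018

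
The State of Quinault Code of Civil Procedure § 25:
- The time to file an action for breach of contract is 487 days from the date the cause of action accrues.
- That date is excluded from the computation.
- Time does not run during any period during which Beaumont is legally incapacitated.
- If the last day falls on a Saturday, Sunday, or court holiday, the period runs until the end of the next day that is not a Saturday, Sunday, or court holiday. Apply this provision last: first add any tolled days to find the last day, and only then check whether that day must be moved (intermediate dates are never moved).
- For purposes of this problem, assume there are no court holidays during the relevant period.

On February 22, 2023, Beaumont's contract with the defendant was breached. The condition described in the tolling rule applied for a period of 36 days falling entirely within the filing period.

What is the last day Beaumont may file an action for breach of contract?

487 days after February 22, 2023 is June 23, 2024.
Tolling adds 36 days: June 23, 2024 + 36 days = July 29, 2024.
July 29, 2024 is a Monday and not a court holiday, so no extension applies.

July 29, 2024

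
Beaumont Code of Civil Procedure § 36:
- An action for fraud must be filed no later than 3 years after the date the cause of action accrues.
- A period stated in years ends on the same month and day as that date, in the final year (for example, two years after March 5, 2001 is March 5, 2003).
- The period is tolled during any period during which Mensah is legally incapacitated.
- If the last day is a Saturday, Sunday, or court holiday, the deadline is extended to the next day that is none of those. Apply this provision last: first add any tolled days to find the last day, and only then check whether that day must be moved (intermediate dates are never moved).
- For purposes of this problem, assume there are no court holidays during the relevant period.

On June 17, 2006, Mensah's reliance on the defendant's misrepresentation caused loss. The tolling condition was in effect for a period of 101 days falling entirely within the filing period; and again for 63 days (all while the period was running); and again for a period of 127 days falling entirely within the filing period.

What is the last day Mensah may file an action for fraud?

3 years after June 17, 2006 is June 17, 2009.
Tolling adds 101 days: June 17, 2009 + 101 days = September 26, 2009.
Tolling adds 63 days: September 26, 2009 + 63 days = November 28, 2009.
Tolling adds 127 days: November 28, 2009 + 127 days = April 4, 2010.
April 4, 2010 is Sunday. The next qualifying day is April 5, 2010.

April 5, 2010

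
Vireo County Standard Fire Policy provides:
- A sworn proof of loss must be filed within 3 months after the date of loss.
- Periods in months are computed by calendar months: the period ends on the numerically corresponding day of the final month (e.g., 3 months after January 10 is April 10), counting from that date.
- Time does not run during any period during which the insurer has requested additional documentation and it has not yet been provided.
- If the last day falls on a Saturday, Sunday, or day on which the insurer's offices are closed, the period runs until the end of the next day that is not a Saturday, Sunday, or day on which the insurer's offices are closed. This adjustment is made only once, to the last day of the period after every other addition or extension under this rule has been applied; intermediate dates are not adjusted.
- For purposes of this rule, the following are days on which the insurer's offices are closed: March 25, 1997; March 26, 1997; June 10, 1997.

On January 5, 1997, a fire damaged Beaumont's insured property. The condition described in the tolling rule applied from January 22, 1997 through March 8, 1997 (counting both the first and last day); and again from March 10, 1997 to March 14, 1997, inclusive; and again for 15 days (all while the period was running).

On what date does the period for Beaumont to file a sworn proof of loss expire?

June 11, 1997

3 months after January 5, 1997 is April 5, 1997.
From January 22, 1997 through March 8, 1997 inclusive is 46 days; tolling adds 46 days: April 5, 1997 + 46 days = May 21, 1997.
From March 10, 1997 through March 14, 1997 inclusive is 5 days; tolling adds 5 days: May 21, 1997 + 5 days = May 26, 1997.
Tolling adds 15 days: May 26, 1997 + 15 days = June 10, 1997.
June 10, 1997 is a listed holiday. The next qualifying day is June 11, 1997.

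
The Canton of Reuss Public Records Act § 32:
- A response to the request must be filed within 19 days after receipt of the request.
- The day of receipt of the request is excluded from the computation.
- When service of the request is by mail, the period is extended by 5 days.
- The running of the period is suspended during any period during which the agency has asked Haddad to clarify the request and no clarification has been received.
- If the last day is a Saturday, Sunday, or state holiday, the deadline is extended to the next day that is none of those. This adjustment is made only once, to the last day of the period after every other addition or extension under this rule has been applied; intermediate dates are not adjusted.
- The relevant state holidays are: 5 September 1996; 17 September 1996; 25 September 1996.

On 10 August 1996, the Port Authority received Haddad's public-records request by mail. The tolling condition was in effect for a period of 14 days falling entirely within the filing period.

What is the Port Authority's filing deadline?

September 18, 1996

19 days after 10 August 1996 is August 29, 1996.
Service was by mail, adding 5 days: August 29, 1996 + 5 days = September 3, 1996.
Tolling adds 14 days: September 3, 1996 + 14 days = September 17, 1996.
September 17, 1996 is a listed holiday. The next qualifying day is September 18, 1996.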